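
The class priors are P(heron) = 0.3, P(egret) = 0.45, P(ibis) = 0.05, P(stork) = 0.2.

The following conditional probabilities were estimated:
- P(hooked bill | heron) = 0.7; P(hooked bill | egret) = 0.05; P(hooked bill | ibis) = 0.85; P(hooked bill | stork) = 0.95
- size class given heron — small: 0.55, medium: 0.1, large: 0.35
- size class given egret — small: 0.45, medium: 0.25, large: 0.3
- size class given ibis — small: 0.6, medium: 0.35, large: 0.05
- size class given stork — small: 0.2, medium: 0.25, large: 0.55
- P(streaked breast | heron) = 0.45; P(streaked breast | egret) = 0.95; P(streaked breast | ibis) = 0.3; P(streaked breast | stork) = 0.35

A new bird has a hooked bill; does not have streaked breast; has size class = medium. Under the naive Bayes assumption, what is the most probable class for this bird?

stork

heron: 0.3 × 0.7 × 0.1 × (1−0.45) = 0.01155
egret: 0.45 × 0.05 × 0.25 × (1−0.95) = 0.00028125
ibis: 0.05 × 0.85 × 0.35 × (1−0.3) = 0.0104125
stork: 0.2 × 0.95 × 0.25 × (1−0.35) = 0.030875
Highest score → stork.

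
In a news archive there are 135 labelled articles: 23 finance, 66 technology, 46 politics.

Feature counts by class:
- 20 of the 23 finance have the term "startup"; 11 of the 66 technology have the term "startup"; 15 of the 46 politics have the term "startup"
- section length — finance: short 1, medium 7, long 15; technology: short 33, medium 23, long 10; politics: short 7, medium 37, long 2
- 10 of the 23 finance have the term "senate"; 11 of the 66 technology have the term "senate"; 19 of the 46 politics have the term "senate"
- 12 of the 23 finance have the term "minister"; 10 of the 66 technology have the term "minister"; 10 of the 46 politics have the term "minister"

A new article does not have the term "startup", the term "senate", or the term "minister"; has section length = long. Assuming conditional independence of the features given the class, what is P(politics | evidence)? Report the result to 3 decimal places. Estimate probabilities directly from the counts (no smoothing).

finance: (23/135) × (3/23) × (15/23) × (13/23) × (11/23) ≈ 0.0039177
technology: (66/135) × (55/66) × (10/66) × (55/66) × (56/66) ≈ 0.0436463
politics: (46/135) × (31/46) × (2/46) × (27/46) × (36/46) ≈ 0.00458618
P(politics | x) = 0.00458618 / 0.05215018 ≈ 0.088

0.088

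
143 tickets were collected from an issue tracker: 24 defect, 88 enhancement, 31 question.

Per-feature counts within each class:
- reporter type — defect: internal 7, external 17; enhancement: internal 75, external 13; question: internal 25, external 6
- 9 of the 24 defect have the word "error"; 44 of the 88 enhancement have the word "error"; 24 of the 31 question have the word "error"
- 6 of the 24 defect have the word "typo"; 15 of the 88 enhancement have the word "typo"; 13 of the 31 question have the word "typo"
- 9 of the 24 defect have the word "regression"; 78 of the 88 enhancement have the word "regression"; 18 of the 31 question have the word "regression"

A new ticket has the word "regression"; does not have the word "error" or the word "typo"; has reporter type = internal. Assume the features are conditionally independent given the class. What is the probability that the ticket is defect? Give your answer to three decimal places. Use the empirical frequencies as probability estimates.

0.040

defect: (24/143) × (7/24) × (15/24) × (18/24) × (9/24) ≈ 0.00860468
enhancement: (88/143) × (75/88) × (44/88) × (73/88) × (78/88) ≈ 0.192818
question: (31/143) × (25/31) × (7/31) × (18/31) × (18/31) ≈ 0.0133095
P(defect | x) = 0.00860468 / 0.21473218 ≈ 0.040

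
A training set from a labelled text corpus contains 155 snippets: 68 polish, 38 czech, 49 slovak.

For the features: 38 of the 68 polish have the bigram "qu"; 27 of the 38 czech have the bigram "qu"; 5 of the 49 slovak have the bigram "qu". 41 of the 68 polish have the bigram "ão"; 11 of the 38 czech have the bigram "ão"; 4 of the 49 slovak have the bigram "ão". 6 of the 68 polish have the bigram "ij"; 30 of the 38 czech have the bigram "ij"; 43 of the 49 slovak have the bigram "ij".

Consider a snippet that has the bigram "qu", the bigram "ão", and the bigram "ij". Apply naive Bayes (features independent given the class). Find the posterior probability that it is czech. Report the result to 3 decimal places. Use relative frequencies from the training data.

0.722

polish: (68/155) × (38/68) × (41/68) × (6/68) ≈ 0.0130428
czech: (38/155) × (27/38) × (11/38) × (30/38) ≈ 0.0398088
slovak: (49/155) × (5/49) × (4/49) × (43/49) ≈ 0.00231087
P(czech | x) = 0.0398088 / 0.05516247 ≈ 0.722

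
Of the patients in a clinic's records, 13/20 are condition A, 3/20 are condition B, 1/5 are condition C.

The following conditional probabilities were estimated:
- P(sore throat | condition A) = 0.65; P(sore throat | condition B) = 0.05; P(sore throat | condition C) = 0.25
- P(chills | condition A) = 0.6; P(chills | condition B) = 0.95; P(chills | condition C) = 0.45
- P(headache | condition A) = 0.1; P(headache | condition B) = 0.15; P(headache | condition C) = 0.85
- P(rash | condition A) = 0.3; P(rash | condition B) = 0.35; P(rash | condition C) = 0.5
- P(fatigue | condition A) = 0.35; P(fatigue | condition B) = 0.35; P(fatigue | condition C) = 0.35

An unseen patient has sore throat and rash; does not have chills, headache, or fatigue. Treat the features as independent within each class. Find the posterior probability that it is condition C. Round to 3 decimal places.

0.043

condition A: 0.65 × 0.65 × (1−0.6) × (1−0.1) × 0.3 × (1−0.35) = 0.0296595
condition B: 0.15 × 0.05 × (1−0.95) × (1−0.15) × 0.35 × (1−0.35) = 0.000072515625
condition C: 0.2 × 0.25 × (1−0.45) × (1−0.85) × 0.5 × (1−0.35) = 0.001340625
P(condition C | x) = 0.001340625 / 0.031072640625 ≈ 0.043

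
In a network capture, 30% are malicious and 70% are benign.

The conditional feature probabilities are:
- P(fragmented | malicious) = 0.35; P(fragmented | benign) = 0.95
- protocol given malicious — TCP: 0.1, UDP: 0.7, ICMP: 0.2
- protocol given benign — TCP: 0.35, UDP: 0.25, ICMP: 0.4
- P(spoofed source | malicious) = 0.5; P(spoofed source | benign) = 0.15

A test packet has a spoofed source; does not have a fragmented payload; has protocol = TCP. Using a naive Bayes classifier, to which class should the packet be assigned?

malicious

malicious: 0.3 × (1−0.35) × 0.1 × 0.5 = 0.00975
benign: 0.7 × (1−0.95) × 0.35 × 0.15 = 0.0018375
Highest score → malicious.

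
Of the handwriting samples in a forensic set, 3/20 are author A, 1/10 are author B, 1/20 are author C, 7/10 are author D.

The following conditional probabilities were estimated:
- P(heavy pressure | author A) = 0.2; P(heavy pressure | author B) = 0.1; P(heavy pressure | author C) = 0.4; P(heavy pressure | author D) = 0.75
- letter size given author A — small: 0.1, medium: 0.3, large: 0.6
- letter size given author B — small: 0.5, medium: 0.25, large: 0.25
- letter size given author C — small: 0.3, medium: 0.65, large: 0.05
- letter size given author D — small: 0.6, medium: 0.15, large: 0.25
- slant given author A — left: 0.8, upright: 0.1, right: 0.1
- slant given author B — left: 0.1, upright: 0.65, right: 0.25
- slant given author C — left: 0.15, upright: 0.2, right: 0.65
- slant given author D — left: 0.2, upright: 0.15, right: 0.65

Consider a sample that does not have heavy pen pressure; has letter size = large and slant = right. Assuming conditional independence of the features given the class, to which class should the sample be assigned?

author D

author A: 0.15 × (1−0.2) × 0.6 × 0.1 = 0.0072
author B: 0.1 × (1−0.1) × 0.25 × 0.25 = 0.005625
author C: 0.05 × (1−0.4) × 0.05 × 0.65 = 0.000975
author D: 0.7 × (1−0.75) × 0.25 × 0.65 = 0.0284375
Highest score → author D.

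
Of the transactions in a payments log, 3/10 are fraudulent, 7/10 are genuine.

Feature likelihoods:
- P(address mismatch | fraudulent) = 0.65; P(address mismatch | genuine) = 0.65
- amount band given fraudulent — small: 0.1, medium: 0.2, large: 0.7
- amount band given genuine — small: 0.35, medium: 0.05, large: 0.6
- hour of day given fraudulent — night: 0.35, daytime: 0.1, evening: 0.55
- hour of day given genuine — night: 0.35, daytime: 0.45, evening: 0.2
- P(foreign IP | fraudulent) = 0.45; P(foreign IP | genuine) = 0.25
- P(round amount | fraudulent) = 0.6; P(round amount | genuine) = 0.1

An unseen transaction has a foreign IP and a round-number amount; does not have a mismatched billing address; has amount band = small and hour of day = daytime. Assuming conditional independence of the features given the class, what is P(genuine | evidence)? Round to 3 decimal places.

fraudulent: 0.3 × (1−0.65) × 0.1 × 0.1 × 0.45 × 0.6 = 0.0002835
genuine: 0.7 × (1−0.65) × 0.35 × 0.45 × 0.25 × 0.1 = 0.0009646875
P(genuine | x) = 0.0009646875 / 0.0012481875 ≈ 0.773

0.773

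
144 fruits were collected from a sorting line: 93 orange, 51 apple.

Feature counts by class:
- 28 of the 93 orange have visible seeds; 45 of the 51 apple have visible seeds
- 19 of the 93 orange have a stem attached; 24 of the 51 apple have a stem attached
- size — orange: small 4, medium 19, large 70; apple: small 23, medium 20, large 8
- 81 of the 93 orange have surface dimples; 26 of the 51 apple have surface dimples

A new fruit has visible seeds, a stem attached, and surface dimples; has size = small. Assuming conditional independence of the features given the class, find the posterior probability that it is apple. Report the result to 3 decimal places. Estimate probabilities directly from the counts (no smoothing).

orange: (93/144) × (28/93) × (19/93) × (4/93) × (81/93) ≈ 0.00148815
apple: (51/144) × (45/51) × (24/51) × (23/51) × (26/51) ≈ 0.0338105
P(apple | x) = 0.0338105 / 0.03529865 ≈ 0.958

0.958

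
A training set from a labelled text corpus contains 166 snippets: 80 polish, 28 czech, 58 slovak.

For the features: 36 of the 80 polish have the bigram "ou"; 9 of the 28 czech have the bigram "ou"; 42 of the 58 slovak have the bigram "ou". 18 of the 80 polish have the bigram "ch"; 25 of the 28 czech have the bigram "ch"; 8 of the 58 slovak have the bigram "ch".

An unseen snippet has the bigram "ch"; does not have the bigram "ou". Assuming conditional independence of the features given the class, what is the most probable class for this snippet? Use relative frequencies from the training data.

czech

polish: (80/166) × (44/80) × (18/80) ≈ 0.0596386
czech: (28/166) × (19/28) × (25/28) ≈ 0.102194
slovak: (58/166) × (16/58) × (8/58) ≈ 0.0132946
Highest score → czech.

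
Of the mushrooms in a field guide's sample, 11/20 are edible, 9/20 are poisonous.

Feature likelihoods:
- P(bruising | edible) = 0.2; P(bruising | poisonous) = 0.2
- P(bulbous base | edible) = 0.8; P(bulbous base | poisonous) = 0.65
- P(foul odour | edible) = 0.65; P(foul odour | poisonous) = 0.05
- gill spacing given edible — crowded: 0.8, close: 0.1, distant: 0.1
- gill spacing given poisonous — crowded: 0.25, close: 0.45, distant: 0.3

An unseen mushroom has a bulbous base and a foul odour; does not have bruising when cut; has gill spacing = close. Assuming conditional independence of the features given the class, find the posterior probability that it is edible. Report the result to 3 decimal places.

edible: 0.55 × (1−0.2) × 0.8 × 0.65 × 0.1 = 0.02288
poisonous: 0.45 × (1−0.2) × 0.65 × 0.05 × 0.45 = 0.005265
P(edible | x) = 0.02288 / 0.028145 ≈ 0.813

0.813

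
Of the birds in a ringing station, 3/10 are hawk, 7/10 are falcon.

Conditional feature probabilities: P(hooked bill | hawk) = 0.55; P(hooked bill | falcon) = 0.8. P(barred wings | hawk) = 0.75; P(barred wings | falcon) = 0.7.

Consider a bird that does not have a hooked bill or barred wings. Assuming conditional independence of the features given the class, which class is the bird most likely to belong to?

hawk: 0.3 × (1−0.55) × (1−0.75) = 0.03375
falcon: 0.7 × (1−0.8) × (1−0.7) = 0.042
Highest score → falcon.

falcon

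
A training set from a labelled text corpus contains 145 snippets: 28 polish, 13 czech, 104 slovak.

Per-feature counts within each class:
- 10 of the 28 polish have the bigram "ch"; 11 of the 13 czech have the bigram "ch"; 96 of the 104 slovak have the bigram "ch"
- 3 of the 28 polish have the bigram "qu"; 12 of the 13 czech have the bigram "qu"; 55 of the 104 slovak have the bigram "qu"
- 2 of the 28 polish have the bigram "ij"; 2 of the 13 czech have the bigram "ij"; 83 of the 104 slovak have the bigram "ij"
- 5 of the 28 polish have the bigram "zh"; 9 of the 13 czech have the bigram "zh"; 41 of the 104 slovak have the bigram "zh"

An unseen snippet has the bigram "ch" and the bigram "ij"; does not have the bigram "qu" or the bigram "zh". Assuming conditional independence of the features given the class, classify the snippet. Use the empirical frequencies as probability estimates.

polish: (28/145) × (10/28) × (25/28) × (2/28) × (23/28) ≈ 0.0036129
czech: (13/145) × (11/13) × (1/13) × (2/13) × (4/13) ≈ 0.000276239
slovak: (104/145) × (96/104) × (49/104) × (83/104) × (63/104) ≈ 0.150806
Highest score → slovak.

slovak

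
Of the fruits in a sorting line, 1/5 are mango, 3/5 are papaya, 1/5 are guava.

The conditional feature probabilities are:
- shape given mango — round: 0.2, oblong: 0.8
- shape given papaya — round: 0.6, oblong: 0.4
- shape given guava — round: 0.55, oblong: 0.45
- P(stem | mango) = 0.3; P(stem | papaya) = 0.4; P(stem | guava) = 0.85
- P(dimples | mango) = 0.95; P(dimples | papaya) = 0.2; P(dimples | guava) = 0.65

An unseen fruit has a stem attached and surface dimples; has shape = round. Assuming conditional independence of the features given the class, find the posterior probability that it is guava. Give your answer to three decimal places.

mango: 0.2 × 0.2 × 0.3 × 0.95 = 0.0114
papaya: 0.6 × 0.6 × 0.4 × 0.2 = 0.0288
guava: 0.2 × 0.55 × 0.85 × 0.65 = 0.060775
P(guava | x) = 0.060775 / 0.100975 ≈ 0.602

0.602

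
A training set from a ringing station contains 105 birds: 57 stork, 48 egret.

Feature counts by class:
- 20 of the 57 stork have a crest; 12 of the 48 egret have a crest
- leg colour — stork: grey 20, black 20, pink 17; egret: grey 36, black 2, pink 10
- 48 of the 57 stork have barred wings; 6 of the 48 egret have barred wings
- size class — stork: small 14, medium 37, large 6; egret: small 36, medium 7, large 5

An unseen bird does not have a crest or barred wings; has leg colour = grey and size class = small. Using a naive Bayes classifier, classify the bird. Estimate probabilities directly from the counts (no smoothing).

egret

stork: (57/105) × (37/57) × (20/57) × (9/57) × (14/57) ≈ 0.004795
egret: (48/105) × (36/48) × (36/48) × (42/48) × (36/48) = 0.16875
Highest score → egret.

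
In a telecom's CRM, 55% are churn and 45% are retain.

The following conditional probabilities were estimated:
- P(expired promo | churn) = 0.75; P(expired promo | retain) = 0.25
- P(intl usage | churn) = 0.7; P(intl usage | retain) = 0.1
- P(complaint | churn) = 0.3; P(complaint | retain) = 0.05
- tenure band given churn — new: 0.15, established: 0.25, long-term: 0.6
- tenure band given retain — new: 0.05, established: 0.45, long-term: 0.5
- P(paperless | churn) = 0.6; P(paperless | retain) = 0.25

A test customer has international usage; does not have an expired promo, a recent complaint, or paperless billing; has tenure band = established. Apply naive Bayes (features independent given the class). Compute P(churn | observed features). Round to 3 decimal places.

churn: 0.55 × (1−0.75) × 0.7 × (1−0.3) × 0.25 × (1−0.6) = 0.0067375
retain: 0.45 × (1−0.25) × 0.1 × (1−0.05) × 0.45 × (1−0.25) = 0.01082109375
P(churn | x) = 0.0067375 / 0.01755859375 ≈ 0.384

0.384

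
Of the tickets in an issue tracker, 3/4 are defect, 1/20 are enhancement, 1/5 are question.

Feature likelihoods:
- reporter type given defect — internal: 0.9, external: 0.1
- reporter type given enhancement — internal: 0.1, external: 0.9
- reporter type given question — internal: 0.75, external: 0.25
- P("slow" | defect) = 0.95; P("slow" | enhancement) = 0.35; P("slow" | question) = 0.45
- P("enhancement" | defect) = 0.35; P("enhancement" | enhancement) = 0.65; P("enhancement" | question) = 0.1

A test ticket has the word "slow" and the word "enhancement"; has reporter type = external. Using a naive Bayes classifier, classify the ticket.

defect: 0.75 × 0.1 × 0.95 × 0.35 = 0.0249375
enhancement: 0.05 × 0.9 × 0.35 × 0.65 = 0.0102375
question: 0.2 × 0.25 × 0.45 × 0.1 = 0.00225
Highest score → defect.

defect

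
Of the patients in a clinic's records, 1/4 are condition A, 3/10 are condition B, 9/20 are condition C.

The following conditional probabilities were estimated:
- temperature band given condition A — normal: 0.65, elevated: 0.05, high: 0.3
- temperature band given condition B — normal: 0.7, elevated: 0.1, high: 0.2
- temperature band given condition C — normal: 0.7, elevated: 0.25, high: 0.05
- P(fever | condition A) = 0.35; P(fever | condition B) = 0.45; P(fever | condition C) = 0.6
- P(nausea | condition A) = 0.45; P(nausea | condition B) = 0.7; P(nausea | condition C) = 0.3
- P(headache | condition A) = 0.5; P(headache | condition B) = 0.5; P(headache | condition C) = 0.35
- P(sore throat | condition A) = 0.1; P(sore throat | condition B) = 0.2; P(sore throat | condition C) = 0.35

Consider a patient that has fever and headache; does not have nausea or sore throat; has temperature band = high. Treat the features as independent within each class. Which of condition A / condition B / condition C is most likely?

condition A

condition A: 0.25 × 0.3 × 0.35 × (1−0.45) × 0.5 × (1−0.1) = 0.006496875
condition B: 0.3 × 0.2 × 0.45 × (1−0.7) × 0.5 × (1−0.2) = 0.00324
condition C: 0.45 × 0.05 × 0.6 × (1−0.3) × 0.35 × (1−0.35) = 0.002149875
Highest score → condition A.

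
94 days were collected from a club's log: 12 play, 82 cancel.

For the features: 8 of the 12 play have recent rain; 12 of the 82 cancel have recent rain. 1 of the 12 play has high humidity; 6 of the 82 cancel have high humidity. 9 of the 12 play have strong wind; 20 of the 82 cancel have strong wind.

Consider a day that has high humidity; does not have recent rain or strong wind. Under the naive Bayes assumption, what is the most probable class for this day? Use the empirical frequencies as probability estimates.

play: (12/94) × (4/12) × (1/12) × (3/12) ≈ 0.000886525
cancel: (82/94) × (70/82) × (6/82) × (62/82) ≈ 0.0411989
Highest score → cancel.

cancel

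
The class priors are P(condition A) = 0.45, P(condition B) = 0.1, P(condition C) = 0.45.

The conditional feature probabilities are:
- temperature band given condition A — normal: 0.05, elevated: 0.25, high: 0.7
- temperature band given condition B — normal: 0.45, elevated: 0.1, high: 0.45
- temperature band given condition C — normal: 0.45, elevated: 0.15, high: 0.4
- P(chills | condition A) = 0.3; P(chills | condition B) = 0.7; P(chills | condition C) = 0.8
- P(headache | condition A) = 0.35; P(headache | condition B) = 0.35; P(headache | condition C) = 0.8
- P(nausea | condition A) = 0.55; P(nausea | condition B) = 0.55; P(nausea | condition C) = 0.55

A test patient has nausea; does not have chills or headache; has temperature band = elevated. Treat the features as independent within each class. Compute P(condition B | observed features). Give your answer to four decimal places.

condition A: 0.45 × 0.25 × (1−0.3) × (1−0.35) × 0.55 = 0.028153125
condition B: 0.1 × 0.1 × (1−0.7) × (1−0.35) × 0.55 = 0.0010725
condition C: 0.45 × 0.15 × (1−0.8) × (1−0.8) × 0.55 = 0.001485
P(condition B | x) = 0.0010725 / 0.030710625 ≈ 0.0349

0.0349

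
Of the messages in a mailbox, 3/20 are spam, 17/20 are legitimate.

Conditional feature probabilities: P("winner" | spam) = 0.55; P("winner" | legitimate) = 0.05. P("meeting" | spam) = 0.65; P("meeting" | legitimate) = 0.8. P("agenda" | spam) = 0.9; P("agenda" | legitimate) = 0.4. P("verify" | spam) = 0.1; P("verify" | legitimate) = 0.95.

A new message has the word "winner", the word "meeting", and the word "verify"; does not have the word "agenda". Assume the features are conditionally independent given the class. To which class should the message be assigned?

legitimate

spam: 0.15 × 0.55 × 0.65 × (1−0.9) × 0.1 = 0.00053625
legitimate: 0.85 × 0.05 × 0.8 × (1−0.4) × 0.95 = 0.01938
Highest score → legitimate.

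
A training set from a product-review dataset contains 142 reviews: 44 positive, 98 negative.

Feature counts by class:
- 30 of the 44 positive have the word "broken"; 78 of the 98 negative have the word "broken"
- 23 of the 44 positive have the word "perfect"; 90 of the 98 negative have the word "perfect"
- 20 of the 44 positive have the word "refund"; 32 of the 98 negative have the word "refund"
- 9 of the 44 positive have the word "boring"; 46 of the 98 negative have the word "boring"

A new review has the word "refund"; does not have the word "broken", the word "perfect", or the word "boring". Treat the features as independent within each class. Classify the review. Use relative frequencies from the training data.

positive: (44/142) × (14/44) × (21/44) × (20/44) × (35/44) ≈ 0.0170137
negative: (98/142) × (20/98) × (8/98) × (32/98) × (52/98) ≈ 0.00199208
Highest score → positive.

positive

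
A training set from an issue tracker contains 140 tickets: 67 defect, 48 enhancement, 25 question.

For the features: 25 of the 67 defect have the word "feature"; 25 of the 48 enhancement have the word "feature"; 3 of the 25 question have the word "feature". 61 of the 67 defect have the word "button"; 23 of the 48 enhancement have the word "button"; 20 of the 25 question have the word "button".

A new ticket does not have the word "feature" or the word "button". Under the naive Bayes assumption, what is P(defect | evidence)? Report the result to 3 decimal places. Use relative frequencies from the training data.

defect: (67/140) × (42/67) × (6/67) ≈ 0.0268657
enhancement: (48/140) × (23/48) × (25/48) ≈ 0.0855655
question: (25/140) × (22/25) × (5/25) ≈ 0.0314286
P(defect | x) = 0.0268657 / 0.1438598 ≈ 0.187

0.187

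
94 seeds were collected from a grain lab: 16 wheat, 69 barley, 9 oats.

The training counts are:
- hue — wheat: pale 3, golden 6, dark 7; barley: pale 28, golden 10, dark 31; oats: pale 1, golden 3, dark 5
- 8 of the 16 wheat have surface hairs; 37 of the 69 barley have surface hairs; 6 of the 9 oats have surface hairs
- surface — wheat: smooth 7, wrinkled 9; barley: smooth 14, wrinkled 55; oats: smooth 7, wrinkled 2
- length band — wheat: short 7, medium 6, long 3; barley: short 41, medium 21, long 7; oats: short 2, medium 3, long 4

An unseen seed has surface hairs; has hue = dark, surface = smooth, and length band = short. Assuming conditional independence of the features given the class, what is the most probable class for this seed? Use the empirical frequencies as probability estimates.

wheat: (16/94) × (7/16) × (8/16) × (7/16) × (7/16) ≈ 0.00712683
barley: (69/94) × (31/69) × (37/69) × (14/69) × (41/69) ≈ 0.0213206
oats: (9/94) × (5/9) × (6/9) × (7/9) × (2/9) ≈ 0.00612906
Highest score → barley.

barley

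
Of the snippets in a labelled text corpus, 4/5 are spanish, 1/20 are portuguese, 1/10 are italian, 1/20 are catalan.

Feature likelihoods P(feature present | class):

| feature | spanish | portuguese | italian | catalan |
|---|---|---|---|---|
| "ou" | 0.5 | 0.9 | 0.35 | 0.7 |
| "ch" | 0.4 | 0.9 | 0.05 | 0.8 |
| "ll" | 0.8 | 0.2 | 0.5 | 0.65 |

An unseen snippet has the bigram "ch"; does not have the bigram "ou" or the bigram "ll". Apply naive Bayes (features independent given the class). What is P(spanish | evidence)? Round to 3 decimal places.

spanish: 0.8 × (1−0.5) × 0.4 × (1−0.8) = 0.032
portuguese: 0.05 × (1−0.9) × 0.9 × (1−0.2) = 0.0036
italian: 0.1 × (1−0.35) × 0.05 × (1−0.5) = 0.001625
catalan: 0.05 × (1−0.7) × 0.8 × (1−0.65) = 0.0042
P(spanish | x) = 0.032 / 0.041425 ≈ 0.772

0.772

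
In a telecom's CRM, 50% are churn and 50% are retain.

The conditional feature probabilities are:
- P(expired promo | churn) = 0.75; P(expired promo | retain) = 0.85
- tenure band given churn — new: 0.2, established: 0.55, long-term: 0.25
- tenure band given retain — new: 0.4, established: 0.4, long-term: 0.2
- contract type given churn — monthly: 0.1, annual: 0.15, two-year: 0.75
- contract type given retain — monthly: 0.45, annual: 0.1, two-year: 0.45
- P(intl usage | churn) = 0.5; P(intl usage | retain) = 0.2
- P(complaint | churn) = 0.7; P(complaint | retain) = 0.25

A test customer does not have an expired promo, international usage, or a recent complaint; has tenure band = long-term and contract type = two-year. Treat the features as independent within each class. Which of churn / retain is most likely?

churn: 0.5 × (1−0.75) × 0.25 × 0.75 × (1−0.5) × (1−0.7) = 0.003515625
retain: 0.5 × (1−0.85) × 0.2 × 0.45 × (1−0.2) × (1−0.25) = 0.00405
Highest score → retain.

retain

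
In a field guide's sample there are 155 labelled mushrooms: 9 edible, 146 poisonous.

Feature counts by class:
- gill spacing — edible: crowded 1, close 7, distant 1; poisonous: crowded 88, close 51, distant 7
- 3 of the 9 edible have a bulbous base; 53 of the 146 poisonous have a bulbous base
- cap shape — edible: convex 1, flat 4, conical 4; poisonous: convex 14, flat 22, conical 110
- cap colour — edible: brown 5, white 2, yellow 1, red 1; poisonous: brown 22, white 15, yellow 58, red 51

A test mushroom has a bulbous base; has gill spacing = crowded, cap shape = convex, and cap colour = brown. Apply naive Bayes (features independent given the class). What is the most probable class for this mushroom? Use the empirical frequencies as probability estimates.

edible: (9/155) × (1/9) × (3/9) × (1/9) × (5/9) ≈ 0.000132749
poisonous: (146/155) × (88/146) × (53/146) × (14/146) × (22/146) ≈ 0.00297796
Highest score → poisonous.

poisonous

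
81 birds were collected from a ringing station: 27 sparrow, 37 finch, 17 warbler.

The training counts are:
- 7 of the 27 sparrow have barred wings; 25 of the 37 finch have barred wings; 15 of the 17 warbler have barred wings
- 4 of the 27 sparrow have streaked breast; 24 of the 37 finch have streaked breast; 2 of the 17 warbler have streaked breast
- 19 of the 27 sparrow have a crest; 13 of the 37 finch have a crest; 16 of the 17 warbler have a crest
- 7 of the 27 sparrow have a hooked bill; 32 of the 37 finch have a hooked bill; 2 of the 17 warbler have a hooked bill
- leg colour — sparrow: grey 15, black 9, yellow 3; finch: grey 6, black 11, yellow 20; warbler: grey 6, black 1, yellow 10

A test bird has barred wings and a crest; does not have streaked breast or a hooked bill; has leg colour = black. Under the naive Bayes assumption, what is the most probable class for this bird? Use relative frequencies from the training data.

sparrow: (27/81) × (7/27) × (23/27) × (19/27) × (20/27) × (9/27) ≈ 0.0127912
finch: (37/81) × (25/37) × (13/37) × (13/37) × (5/37) × (11/37) ≈ 0.00153073
warbler: (17/81) × (15/17) × (15/17) × (16/17) × (15/17) × (1/17) ≈ 0.00798202
Highest score → sparrow.

sparrow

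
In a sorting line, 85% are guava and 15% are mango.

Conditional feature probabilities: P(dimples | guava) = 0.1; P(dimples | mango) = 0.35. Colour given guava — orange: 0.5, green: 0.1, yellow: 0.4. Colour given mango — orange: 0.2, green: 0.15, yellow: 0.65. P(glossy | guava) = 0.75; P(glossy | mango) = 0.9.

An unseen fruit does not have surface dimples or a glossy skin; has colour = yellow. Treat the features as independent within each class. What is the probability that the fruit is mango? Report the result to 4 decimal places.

guava: 0.85 × (1−0.1) × 0.4 × (1−0.75) = 0.0765
mango: 0.15 × (1−0.35) × 0.65 × (1−0.9) = 0.0063375
P(mango | x) = 0.0063375 / 0.0828375 ≈ 0.0765

0.0765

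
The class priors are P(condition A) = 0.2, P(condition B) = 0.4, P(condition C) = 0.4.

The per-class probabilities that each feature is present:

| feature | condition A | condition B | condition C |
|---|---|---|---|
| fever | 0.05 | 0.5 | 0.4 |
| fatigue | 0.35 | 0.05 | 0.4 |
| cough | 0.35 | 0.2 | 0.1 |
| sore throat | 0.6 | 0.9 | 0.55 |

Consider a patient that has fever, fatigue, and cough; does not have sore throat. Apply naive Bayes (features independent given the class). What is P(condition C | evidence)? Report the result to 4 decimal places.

condition A: 0.2 × 0.05 × 0.35 × 0.35 × (1−0.6) = 0.00049
condition B: 0.4 × 0.5 × 0.05 × 0.2 × (1−0.9) = 0.0002
condition C: 0.4 × 0.4 × 0.4 × 0.1 × (1−0.55) = 0.00288
P(condition C | x) = 0.00288 / 0.00357 ≈ 0.8067

0.8067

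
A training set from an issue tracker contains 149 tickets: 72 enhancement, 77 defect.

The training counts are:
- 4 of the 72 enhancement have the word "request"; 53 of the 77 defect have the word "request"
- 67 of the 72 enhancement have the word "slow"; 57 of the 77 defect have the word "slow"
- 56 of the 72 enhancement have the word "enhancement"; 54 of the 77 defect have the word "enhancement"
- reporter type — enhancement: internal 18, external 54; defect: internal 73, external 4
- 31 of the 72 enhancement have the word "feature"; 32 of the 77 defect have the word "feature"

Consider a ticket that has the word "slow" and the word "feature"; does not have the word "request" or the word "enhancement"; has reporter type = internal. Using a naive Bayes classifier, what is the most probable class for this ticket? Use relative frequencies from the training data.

enhancement: (72/149) × (68/72) × (67/72) × (16/72) × (18/72) × (31/72) ≈ 0.0101583
defect: (77/149) × (24/77) × (57/77) × (23/77) × (73/77) × (32/77) ≈ 0.0140326
Highest score → defect.

defect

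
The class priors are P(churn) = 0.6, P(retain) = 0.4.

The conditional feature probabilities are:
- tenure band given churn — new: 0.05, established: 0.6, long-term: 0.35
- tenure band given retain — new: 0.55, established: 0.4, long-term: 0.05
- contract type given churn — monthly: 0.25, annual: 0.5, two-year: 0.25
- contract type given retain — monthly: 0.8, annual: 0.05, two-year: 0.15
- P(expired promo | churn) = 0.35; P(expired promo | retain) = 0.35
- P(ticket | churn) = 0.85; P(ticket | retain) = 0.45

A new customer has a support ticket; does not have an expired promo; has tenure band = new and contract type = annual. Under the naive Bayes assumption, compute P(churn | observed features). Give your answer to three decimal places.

churn: 0.6 × 0.05 × 0.5 × (1−0.35) × 0.85 = 0.0082875
retain: 0.4 × 0.55 × 0.05 × (1−0.35) × 0.45 = 0.0032175
P(churn | x) = 0.0082875 / 0.011505 ≈ 0.720

0.720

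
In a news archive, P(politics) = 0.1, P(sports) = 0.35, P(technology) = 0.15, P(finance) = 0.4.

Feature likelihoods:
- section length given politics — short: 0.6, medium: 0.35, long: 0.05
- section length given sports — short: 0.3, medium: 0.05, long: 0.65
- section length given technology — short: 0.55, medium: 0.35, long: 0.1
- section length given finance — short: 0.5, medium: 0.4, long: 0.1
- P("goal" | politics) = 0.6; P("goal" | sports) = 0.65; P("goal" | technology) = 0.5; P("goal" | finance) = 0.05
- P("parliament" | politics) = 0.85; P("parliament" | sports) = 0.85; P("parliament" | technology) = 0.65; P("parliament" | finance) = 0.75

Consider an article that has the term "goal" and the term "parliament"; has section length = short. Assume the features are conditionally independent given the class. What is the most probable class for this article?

sports

politics: 0.1 × 0.6 × 0.6 × 0.85 = 0.0306
sports: 0.35 × 0.3 × 0.65 × 0.85 = 0.0580125
technology: 0.15 × 0.55 × 0.5 × 0.65 = 0.0268125
finance: 0.4 × 0.5 × 0.05 × 0.75 = 0.0075
Highest score → sports.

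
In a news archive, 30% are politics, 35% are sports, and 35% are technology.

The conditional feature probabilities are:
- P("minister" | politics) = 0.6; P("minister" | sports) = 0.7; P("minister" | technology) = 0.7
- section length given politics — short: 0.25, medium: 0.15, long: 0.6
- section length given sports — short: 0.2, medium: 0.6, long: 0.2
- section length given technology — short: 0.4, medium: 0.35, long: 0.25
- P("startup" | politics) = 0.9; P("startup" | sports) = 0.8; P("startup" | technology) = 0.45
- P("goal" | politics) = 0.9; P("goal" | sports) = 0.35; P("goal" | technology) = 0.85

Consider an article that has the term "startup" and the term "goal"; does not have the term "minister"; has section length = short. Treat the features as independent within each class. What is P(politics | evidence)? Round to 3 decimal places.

0.525

politics: 0.3 × (1−0.6) × 0.25 × 0.9 × 0.9 = 0.0243
sports: 0.35 × (1−0.7) × 0.2 × 0.8 × 0.35 = 0.00588
technology: 0.35 × (1−0.7) × 0.4 × 0.45 × 0.85 = 0.016065
P(politics | x) = 0.0243 / 0.046245 ≈ 0.525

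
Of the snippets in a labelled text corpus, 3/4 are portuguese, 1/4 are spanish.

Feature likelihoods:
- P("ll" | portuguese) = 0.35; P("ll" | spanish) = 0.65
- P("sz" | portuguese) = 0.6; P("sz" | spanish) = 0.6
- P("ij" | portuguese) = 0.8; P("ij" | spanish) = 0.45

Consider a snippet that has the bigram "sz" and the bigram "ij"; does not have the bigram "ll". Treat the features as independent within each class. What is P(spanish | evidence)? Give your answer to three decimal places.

0.092

portuguese: 0.75 × (1−0.35) × 0.6 × 0.8 = 0.234
spanish: 0.25 × (1−0.65) × 0.6 × 0.45 = 0.023625
P(spanish | x) = 0.023625 / 0.257625 ≈ 0.092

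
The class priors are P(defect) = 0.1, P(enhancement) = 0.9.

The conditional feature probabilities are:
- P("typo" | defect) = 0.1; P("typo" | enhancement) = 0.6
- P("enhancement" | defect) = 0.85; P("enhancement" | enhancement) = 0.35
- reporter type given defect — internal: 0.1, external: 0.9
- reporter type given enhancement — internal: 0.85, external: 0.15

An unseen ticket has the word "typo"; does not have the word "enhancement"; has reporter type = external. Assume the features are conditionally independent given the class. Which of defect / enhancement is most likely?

enhancement

defect: 0.1 × 0.1 × (1−0.85) × 0.9 = 0.00135
enhancement: 0.9 × 0.6 × (1−0.35) × 0.15 = 0.05265
Highest score → enhancement.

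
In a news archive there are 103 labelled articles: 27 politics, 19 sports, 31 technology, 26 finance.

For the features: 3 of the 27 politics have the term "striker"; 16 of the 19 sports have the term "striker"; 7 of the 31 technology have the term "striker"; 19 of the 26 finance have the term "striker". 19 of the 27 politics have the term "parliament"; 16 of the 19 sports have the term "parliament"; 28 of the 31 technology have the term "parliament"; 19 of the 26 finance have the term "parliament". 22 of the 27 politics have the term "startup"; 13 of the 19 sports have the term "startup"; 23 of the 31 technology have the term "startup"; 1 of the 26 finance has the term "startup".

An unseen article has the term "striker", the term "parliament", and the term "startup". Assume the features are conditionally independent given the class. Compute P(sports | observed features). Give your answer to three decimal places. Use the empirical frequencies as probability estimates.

politics: (27/103) × (3/27) × (19/27) × (22/27) ≈ 0.0167006
sports: (19/103) × (16/19) × (16/19) × (13/19) ≈ 0.0895033
technology: (31/103) × (7/31) × (28/31) × (23/31) ≈ 0.0455432
finance: (26/103) × (19/26) × (19/26) × (1/26) ≈ 0.0051847
P(sports | x) = 0.0895033 / 0.1569318 ≈ 0.570

0.570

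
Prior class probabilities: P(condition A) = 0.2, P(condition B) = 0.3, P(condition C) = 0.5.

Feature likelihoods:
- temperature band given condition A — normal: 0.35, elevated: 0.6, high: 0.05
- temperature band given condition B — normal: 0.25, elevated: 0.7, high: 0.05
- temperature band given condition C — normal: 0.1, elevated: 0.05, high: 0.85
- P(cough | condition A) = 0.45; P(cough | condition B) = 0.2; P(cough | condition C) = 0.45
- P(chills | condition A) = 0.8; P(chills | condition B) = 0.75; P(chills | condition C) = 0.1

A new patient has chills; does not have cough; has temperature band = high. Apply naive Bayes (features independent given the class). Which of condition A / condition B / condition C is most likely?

condition A: 0.2 × 0.05 × (1−0.45) × 0.8 = 0.0044
condition B: 0.3 × 0.05 × (1−0.2) × 0.75 = 0.009
condition C: 0.5 × 0.85 × (1−0.45) × 0.1 = 0.023375
Highest score → condition C.

condition C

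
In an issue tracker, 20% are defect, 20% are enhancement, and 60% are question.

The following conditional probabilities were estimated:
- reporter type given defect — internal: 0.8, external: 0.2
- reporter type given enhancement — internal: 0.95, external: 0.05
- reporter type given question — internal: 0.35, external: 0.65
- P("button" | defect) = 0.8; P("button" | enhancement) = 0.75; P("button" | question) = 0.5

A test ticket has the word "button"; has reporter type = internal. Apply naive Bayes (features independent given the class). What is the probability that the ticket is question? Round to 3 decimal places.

defect: 0.2 × 0.8 × 0.8 = 0.128
enhancement: 0.2 × 0.95 × 0.75 = 0.1425
question: 0.6 × 0.35 × 0.5 = 0.105
P(question | x) = 0.105 / 0.3755 ≈ 0.280

0.280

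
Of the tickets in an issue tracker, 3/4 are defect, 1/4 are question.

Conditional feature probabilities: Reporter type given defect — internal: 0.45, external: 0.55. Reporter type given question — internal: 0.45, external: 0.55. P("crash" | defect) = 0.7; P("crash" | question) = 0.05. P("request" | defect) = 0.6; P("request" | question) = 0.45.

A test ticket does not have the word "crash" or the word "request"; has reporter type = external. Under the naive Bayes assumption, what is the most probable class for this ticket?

question

defect: 0.75 × 0.55 × (1−0.7) × (1−0.6) = 0.0495
question: 0.25 × 0.55 × (1−0.05) × (1−0.45) = 0.07184375
Highest score → question.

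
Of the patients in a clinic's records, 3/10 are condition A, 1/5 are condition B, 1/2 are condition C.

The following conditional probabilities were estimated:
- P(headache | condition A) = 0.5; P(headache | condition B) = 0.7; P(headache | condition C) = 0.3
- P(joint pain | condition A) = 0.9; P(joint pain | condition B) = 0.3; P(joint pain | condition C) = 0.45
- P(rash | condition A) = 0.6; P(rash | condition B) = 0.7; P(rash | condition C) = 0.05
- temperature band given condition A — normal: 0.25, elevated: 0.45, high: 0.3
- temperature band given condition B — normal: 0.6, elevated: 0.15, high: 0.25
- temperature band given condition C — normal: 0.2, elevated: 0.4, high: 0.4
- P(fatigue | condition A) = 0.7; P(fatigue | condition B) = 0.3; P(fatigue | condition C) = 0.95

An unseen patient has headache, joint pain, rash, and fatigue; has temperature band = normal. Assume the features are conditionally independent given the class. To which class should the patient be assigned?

condition A: 0.3 × 0.5 × 0.9 × 0.6 × 0.25 × 0.7 = 0.014175
condition B: 0.2 × 0.7 × 0.3 × 0.7 × 0.6 × 0.3 = 0.005292
condition C: 0.5 × 0.3 × 0.45 × 0.05 × 0.2 × 0.95 = 0.00064125
Highest score → condition A.

condition A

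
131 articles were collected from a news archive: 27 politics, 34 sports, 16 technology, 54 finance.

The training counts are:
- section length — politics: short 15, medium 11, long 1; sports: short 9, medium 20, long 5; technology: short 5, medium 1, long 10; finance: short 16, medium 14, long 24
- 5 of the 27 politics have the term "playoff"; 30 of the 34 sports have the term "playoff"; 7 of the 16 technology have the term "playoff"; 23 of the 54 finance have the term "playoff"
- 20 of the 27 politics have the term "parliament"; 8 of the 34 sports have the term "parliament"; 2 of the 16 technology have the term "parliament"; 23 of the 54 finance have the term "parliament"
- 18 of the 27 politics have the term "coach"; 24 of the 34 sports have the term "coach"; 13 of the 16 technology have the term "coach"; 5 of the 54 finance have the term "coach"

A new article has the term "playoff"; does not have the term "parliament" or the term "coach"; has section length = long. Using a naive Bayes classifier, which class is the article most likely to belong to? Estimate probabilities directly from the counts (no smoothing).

politics: (27/131) × (1/27) × (5/27) × (7/27) × (9/27) ≈ 0.000122165
sports: (34/131) × (5/34) × (30/34) × (26/34) × (10/34) ≈ 0.00757455
technology: (16/131) × (10/16) × (7/16) × (14/16) × (3/16) ≈ 0.00547919
finance: (54/131) × (24/54) × (23/54) × (31/54) × (49/54) ≈ 0.0406485
Highest score → finance.

finance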